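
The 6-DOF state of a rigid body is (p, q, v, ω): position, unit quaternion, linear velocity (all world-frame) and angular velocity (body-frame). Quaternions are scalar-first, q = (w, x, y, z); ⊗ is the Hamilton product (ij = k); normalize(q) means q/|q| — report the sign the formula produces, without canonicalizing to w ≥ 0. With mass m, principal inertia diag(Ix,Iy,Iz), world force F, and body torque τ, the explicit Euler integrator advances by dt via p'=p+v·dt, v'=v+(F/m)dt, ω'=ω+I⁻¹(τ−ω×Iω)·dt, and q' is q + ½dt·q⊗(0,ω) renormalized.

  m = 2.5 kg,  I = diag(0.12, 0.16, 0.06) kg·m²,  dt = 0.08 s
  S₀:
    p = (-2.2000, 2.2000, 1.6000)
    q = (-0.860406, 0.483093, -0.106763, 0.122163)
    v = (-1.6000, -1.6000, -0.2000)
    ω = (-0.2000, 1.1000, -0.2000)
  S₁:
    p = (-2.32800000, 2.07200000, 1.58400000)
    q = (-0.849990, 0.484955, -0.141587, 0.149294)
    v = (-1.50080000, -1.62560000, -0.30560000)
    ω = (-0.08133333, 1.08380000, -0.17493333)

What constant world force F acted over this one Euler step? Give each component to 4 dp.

velocity change Δv = (0.09920000, -0.02560000, -0.10560000)
F = m·Δv/dt = (3.1000, -0.8000, -3.3000)

F = (3.1000, -0.8000, -3.3000)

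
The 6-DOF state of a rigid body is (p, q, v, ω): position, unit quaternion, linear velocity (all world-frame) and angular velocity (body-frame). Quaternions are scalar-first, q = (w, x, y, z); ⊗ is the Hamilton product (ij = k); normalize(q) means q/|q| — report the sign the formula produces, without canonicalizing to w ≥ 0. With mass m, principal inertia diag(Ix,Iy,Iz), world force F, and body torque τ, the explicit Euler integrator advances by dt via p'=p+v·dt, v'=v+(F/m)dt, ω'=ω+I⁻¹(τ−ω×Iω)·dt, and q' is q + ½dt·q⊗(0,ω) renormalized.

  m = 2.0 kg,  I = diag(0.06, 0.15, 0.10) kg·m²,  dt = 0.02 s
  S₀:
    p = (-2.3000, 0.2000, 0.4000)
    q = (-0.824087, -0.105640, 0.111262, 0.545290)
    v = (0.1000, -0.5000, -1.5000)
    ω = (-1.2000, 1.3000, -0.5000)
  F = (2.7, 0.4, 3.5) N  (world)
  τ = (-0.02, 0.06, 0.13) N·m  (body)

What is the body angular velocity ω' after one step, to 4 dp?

ω' = (-1.2175, 1.3112, -0.4459)

gyro term ω×Iω = (0.0325, -0.0240, -0.1404)
angular accel α = (-0.8750, 0.5600, 2.7040)
new body rate ω' = (-1.2175, 1.3112, -0.4459)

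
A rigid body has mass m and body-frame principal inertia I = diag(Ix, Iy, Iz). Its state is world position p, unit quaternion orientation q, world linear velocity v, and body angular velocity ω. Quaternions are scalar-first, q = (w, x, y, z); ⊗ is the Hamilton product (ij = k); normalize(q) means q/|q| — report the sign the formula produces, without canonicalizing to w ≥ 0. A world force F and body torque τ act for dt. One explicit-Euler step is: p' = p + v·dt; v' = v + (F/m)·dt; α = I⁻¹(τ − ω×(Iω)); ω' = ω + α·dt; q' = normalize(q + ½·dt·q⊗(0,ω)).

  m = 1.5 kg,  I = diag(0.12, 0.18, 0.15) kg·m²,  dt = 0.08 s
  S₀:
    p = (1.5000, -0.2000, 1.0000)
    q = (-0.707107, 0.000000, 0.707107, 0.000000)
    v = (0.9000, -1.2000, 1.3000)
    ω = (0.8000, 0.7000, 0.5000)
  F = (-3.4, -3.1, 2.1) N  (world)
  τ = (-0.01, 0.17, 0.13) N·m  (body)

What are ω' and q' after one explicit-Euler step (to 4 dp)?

gyro term ω×Iω = (-0.0105, -0.0120, 0.0336)
angular accel α = (0.0042, 1.0111, 0.6427)
new body rate ω' = (0.8003, 0.7809, 0.5514)
2q̇ = q⊗(0,ω) = (-0.4949749, -0.2121321, -0.4949749, -0.9192391)
q' = normalize(q + ½dt·q⊗(0,ω)) = (-0.7261, -0.0085, 0.6866, -0.0367)

ω' = (0.8003, 0.7809, 0.5514)
q' = (-0.7261, -0.0085, 0.6866, -0.0367)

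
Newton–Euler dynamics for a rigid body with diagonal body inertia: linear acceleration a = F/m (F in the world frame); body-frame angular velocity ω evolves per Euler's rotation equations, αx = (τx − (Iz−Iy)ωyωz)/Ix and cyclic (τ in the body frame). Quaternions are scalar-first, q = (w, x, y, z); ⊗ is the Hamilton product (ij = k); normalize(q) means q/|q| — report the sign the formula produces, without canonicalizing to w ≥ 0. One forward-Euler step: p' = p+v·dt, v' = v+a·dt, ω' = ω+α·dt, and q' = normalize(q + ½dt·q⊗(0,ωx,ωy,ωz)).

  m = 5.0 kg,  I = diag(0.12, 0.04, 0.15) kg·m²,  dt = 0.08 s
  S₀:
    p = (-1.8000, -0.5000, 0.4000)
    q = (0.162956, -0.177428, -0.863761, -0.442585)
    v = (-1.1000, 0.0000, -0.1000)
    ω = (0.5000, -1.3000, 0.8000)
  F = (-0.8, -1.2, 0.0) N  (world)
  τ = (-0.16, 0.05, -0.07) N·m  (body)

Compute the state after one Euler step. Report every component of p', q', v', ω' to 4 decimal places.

p' = (-1.8880, -0.5000, 0.3920)
q' = (0.1355, -0.2244, -0.8736, -0.4100)
v' = (-1.1128, -0.0192, -0.1000)
ω' = (0.4696, -1.1760, 0.7349)

a = F/m = (-0.1600, -0.2400, 0.0000)
p + v·dt = (-1.8880, -0.5000, 0.3920)
new velocity v' = (-1.1128, -0.0192, -0.1000)
angular accel α = (-0.3800, 1.5500, -0.8133)
new body rate ω' = (0.4696, -1.1760, 0.7349)
2q̇ = q⊗(0,ω) = (-0.6801073, -1.1848913, -0.2911929, 0.7929017)
q' = normalize(q + ½dt·q⊗(0,ω)) = (0.1355, -0.2244, -0.8736, -0.4100)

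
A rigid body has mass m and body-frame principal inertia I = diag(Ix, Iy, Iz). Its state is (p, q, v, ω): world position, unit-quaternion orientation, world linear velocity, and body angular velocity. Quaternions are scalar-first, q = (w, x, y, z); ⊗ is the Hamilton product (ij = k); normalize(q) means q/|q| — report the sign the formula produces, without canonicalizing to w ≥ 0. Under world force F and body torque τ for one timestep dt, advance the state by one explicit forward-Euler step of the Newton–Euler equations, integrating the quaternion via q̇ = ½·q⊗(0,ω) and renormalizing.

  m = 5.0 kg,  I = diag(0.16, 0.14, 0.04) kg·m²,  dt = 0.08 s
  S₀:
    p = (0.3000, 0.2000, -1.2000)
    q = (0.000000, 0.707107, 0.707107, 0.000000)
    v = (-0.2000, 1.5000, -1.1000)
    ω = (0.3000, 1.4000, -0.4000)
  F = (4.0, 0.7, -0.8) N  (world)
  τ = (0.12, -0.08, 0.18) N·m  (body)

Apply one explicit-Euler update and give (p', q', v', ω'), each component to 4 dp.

p' = (0.2840, 0.3200, -1.2880)
q' = (-0.0480, 0.6946, 0.7172, 0.0311)
v' = (-0.1360, 1.5112, -1.1128)
ω' = (0.3320, 1.3625, -0.0232)

a = (0.8000, 0.1400, -0.1600)
new position p' = (0.2840, 0.3200, -1.2880)
v + (F/m)dt = (-0.1360, 1.5112, -1.1128)
(τ − ω×Iω)/I = (0.4000, -0.4686, 4.7100)
ω + α·dt = (0.3320, 1.3625, -0.0232)
q⊗(0,ω) = (-1.2020819, -0.2828428, 0.2828428, 0.7778177)
q + ½dt·q⊗(0,ω), renormalized = (-0.0480, 0.6946, 0.7172, 0.0311)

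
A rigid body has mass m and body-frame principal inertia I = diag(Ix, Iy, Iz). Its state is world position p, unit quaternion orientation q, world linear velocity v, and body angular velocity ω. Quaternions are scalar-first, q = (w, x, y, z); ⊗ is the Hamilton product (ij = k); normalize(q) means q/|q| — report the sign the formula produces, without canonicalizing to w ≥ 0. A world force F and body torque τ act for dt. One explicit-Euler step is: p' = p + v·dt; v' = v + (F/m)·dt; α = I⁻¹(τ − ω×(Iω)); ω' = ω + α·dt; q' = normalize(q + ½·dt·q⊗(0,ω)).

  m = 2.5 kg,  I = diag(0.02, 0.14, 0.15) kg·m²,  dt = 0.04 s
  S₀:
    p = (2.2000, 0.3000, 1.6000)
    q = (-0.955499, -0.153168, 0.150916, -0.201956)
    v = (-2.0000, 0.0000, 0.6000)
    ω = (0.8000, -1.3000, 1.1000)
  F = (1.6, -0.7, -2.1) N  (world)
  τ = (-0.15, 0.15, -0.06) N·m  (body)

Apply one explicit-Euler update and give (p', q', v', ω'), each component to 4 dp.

p' = (2.1200, 0.3000, 1.6240)
q' = (-0.9440, -0.1703, 0.1758, -0.2213)
v' = (-1.9744, -0.0112, 0.5664)
ω' = (0.5286, -1.2245, 1.1173)

precession coupling ω×(Iω) = (-0.0143, -0.1144, -0.1248)
angular accel α = (-6.7850, 1.8886, 0.4320)
ω' = ω + α·dt = (0.5286, -1.2245, 1.1173)
2q̇ = q⊗(0,ω) = (0.5408768, -0.8609344, 1.2490687, -0.9726633)
updated quaternion q' = (-0.9440, -0.1703, 0.1758, -0.2213)
a = (0.6400, -0.2800, -0.8400)
p' = p + v·dt = (2.1200, 0.3000, 1.6240)
new velocity v' = (-1.9744, -0.0112, 0.5664)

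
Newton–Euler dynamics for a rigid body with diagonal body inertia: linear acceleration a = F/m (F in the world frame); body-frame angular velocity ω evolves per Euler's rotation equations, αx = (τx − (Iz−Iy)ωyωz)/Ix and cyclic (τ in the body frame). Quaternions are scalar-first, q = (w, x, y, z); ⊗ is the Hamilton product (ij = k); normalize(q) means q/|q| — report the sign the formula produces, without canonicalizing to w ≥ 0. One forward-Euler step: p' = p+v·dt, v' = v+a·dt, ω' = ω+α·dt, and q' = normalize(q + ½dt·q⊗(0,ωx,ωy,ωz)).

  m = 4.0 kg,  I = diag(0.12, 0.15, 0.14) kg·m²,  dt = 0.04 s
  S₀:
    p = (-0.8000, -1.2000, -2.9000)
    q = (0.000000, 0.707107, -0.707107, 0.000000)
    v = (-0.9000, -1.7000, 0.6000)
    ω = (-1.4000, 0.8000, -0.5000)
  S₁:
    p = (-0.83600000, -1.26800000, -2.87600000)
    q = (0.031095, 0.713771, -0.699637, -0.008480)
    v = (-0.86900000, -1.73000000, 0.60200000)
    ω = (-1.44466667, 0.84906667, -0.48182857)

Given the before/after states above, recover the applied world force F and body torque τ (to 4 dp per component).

F = (3.1000, -3.0000, 0.2000)
τ = (-0.1300, 0.1700, 0.0300)

Δv = v₁−v₀ = (0.03100000, -0.03000000, 0.00200000)
applied force F = (3.1000, -3.0000, 0.2000)
ω₁ − ω₀ = (-0.04466667, 0.04906667, 0.01817143)
I·α + gyro = (-0.1300, 0.1700, 0.0300)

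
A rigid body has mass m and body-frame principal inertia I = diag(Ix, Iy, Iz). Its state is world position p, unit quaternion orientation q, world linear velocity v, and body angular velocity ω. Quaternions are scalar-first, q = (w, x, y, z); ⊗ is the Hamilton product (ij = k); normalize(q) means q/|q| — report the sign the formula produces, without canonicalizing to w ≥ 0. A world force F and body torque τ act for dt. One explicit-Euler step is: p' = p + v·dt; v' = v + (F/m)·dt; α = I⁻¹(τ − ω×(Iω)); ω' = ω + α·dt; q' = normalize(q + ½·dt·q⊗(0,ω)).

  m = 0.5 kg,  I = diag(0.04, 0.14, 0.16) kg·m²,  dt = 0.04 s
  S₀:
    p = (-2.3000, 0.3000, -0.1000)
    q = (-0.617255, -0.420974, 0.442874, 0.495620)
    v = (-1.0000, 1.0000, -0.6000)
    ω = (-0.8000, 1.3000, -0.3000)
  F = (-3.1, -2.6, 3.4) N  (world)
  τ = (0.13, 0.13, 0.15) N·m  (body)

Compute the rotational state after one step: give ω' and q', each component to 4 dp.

precession coupling ω×(Iω) = (-0.0078, -0.0288, -0.1040)
(τ − ω×Iω)/I = (3.4450, 1.1343, 1.5875)
ω' = ω + α·dt = (-0.6622, 1.3454, -0.2365)
2q̇ = q⊗(0,ω) = (-0.7638294, -0.2833642, -1.3252197, -0.0077905)
q' = normalize(q + ½dt·q⊗(0,ω)) = (-0.6322, -0.4264, 0.4162, 0.4952)

ω' = (-0.6622, 1.3454, -0.2365)
q' = (-0.6322, -0.4264, 0.4162, 0.4952)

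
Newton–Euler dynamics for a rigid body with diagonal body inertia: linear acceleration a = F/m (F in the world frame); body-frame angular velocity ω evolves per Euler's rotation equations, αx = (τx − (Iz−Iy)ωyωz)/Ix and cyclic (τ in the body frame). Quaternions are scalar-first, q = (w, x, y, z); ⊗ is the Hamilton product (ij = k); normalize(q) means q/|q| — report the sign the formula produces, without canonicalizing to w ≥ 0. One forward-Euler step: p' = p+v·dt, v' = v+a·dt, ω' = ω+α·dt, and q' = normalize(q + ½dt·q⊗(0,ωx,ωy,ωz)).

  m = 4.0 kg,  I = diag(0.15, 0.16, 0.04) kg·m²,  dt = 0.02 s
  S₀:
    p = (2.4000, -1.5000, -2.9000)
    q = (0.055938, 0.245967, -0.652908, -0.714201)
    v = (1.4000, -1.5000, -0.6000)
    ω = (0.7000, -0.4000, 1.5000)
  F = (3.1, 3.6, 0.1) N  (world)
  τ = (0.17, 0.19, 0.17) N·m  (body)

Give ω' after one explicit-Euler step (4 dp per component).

α = I⁻¹(τ − ω×Iω) = (0.6533, 0.4656, 4.3200)
new body rate ω' = (0.7131, -0.3907, 1.5864)

ω' = (0.7131, -0.3907, 1.5864)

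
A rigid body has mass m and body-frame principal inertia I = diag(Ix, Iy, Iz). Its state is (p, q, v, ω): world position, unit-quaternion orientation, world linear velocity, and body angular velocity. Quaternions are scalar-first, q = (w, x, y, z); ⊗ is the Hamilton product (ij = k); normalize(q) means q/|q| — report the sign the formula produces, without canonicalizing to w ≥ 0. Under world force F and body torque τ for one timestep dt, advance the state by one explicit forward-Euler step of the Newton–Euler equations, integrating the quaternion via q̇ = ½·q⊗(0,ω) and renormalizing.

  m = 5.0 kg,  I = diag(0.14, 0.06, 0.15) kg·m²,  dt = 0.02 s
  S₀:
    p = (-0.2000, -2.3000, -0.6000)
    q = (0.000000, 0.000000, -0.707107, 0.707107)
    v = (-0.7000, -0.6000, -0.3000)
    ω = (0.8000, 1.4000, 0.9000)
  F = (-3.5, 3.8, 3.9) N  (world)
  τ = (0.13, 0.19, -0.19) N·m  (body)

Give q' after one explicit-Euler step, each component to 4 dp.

q' = (0.0035, -0.0163, -0.7013, 0.7126)

q⊗(0,ω) = (0.3535535, -1.6263461, 0.5656856, 0.5656856)
q + ½dt·q⊗(0,ω), renormalized = (0.0035, -0.0163, -0.7013, 0.7126)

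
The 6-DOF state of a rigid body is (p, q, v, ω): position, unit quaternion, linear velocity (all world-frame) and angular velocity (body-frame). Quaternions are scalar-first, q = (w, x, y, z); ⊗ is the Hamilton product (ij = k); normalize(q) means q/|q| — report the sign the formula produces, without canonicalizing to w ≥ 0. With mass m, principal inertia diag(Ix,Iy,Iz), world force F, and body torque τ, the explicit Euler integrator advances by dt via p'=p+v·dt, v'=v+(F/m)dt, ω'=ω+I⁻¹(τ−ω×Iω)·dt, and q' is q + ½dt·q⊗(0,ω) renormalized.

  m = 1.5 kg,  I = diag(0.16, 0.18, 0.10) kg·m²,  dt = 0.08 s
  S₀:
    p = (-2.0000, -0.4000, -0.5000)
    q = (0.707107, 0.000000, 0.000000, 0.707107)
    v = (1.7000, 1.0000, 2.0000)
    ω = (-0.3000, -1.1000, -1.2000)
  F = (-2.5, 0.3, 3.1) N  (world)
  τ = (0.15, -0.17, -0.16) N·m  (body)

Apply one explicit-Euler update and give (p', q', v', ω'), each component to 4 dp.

p' = (-1.8640, -0.3200, -0.3400)
q' = (0.7394, 0.0226, -0.0395, 0.6717)
v' = (1.5667, 1.0160, 2.1653)
ω' = (-0.1722, -1.1852, -1.3333)

α = I⁻¹(τ − ω×Iω) = (1.5975, -1.0644, -1.6660)
ω + α·dt = (-0.1722, -1.1852, -1.3333)
2q̇ = q⊗(0,ω) = (0.8485284, 0.5656856, -0.9899498, -0.8485284)
q' = normalize(q + ½dt·q⊗(0,ω)) = (0.7394, 0.0226, -0.0395, 0.6717)
a = F/m = (-1.6667, 0.2000, 2.0667)
p' = p + v·dt = (-1.8640, -0.3200, -0.3400)
v + (F/m)dt = (1.5667, 1.0160, 2.1653)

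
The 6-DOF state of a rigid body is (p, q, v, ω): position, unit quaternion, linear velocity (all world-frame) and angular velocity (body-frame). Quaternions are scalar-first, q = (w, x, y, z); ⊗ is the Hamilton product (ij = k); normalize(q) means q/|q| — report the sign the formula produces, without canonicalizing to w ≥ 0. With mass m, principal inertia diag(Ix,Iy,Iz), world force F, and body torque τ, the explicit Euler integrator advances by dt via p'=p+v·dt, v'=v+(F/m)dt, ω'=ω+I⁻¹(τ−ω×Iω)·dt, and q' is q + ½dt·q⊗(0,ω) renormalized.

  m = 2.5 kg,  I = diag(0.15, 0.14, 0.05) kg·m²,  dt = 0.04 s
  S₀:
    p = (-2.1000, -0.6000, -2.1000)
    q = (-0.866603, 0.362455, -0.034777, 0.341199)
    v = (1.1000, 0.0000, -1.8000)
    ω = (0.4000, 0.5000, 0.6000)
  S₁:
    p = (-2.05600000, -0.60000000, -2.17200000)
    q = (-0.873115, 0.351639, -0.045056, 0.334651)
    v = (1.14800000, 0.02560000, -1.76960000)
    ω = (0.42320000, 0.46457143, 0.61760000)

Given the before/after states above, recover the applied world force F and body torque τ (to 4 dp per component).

F = (3.0000, 1.6000, 1.9000)
τ = (0.0600, -0.1000, 0.0200)

velocity change Δv = (0.04800000, 0.02560000, 0.03040000)
m·(v₁−v₀)/dt = (3.0000, 1.6000, 1.9000)
Δω = ω₁−ω₀ = (0.02320000, -0.03542857, 0.01760000)
ω₀×(Iω₀) = (-0.0270, 0.0240, -0.0020)
τ = I·(Δω/dt) + ω₀×(Iω₀) = (0.0600, -0.1000, 0.0200)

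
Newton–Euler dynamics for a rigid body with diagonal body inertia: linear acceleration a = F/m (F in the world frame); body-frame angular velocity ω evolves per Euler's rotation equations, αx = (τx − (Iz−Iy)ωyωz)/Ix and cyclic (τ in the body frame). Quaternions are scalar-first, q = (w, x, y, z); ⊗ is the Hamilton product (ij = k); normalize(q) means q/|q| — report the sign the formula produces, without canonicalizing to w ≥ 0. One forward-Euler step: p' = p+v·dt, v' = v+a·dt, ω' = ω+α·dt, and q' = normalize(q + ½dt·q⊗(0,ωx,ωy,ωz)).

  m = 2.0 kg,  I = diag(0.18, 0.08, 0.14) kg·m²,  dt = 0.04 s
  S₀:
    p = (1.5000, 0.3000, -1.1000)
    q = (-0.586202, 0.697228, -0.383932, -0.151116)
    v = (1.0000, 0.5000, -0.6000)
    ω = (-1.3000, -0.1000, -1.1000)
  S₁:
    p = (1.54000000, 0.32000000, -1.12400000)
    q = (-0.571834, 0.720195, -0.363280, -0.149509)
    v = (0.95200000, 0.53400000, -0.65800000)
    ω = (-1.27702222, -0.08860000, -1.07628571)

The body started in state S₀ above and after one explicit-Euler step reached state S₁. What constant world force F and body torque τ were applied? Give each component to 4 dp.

F = (-2.4000, 1.7000, -2.9000)
τ = (0.1100, 0.0800, 0.0700)

v₁ − v₀ = (-0.04800000, 0.03400000, -0.05800000)
F = m·Δv/dt = (-2.4000, 1.7000, -2.9000)
ω₁ − ω₀ = (0.02297778, 0.01140000, 0.02371429)
ω₀×(Iω₀) = (0.0066, 0.0572, -0.0130)
τ = I·(Δω/dt) + ω₀×(Iω₀) = (0.1100, 0.0800, 0.0700)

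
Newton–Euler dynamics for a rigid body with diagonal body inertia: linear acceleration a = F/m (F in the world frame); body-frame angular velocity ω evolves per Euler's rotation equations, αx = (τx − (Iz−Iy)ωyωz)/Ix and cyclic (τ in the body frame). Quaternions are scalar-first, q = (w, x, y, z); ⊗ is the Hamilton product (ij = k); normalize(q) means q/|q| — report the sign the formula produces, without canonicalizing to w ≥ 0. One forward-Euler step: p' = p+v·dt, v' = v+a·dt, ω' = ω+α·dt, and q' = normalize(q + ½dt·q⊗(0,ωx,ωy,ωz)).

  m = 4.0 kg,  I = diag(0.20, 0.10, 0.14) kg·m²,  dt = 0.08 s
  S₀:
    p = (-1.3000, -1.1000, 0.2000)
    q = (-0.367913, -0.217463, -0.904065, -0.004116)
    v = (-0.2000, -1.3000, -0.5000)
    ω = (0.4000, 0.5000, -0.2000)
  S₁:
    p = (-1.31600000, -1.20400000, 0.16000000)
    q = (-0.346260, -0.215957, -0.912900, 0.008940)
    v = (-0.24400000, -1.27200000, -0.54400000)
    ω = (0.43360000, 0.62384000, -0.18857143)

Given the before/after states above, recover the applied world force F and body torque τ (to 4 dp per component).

F = (-2.2000, 1.4000, -2.2000)
τ = (0.0800, 0.1500, 0.0000)

ω₁ − ω₀ = (0.03360000, 0.12384000, 0.01142857)
ω₀×(Iω₀) = (-0.0040, -0.0048, -0.0200)
τ = I·(Δω/dt) + ω₀×(Iω₀) = (0.0800, 0.1500, 0.0000)
v₁ − v₀ = (-0.04400000, 0.02800000, -0.04400000)
m·(v₁−v₀)/dt = (-2.2000, 1.4000, -2.2000)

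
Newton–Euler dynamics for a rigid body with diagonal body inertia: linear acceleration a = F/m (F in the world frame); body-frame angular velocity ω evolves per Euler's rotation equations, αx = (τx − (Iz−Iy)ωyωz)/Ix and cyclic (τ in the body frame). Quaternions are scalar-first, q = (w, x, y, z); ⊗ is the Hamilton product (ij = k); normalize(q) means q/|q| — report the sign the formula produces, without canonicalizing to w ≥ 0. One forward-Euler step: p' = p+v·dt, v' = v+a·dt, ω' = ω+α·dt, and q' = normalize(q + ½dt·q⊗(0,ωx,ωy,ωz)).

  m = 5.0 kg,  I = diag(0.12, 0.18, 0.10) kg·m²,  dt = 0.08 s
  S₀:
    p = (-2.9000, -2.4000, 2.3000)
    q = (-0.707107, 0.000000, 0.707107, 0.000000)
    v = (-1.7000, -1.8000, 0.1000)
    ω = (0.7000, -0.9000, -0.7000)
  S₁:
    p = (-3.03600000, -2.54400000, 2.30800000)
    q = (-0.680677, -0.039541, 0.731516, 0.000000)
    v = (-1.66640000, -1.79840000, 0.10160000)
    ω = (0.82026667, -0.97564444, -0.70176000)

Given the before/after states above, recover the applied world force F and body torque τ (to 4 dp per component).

F = (2.1000, 0.1000, 0.1000)
τ = (0.1300, -0.1800, -0.0400)

Δω = ω₁−ω₀ = (0.12026667, -0.07564444, -0.00176000)
τ = I·(Δω/dt) + ω₀×(Iω₀) = (0.1300, -0.1800, -0.0400)
velocity change Δv = (0.03360000, 0.00160000, 0.00160000)
m·(v₁−v₀)/dt = (2.1000, 0.1000, 0.1000)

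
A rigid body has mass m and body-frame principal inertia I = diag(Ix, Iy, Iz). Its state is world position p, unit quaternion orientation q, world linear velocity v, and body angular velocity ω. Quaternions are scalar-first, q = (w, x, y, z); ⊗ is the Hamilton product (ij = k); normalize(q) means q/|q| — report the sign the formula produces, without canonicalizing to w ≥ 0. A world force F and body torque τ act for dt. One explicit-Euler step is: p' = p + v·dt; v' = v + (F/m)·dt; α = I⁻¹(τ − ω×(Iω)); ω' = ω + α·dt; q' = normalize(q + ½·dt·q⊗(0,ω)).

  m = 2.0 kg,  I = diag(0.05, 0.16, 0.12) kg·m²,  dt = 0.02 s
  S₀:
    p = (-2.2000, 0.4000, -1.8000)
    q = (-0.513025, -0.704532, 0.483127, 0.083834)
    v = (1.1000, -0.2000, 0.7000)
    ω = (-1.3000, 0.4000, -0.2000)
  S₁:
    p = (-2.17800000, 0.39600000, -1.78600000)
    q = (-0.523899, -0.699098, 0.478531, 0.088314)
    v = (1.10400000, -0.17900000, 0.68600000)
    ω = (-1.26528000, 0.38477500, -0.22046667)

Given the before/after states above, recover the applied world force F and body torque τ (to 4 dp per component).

F = (0.4000, 2.1000, -1.4000)
τ = (0.0900, -0.1400, -0.1800)

Δv = v₁−v₀ = (0.00400000, 0.02100000, -0.01400000)
applied force F = (0.4000, 2.1000, -1.4000)
rate change Δω = (0.03472000, -0.01522500, -0.02046667)
applied torque τ = (0.0900, -0.1400, -0.1800)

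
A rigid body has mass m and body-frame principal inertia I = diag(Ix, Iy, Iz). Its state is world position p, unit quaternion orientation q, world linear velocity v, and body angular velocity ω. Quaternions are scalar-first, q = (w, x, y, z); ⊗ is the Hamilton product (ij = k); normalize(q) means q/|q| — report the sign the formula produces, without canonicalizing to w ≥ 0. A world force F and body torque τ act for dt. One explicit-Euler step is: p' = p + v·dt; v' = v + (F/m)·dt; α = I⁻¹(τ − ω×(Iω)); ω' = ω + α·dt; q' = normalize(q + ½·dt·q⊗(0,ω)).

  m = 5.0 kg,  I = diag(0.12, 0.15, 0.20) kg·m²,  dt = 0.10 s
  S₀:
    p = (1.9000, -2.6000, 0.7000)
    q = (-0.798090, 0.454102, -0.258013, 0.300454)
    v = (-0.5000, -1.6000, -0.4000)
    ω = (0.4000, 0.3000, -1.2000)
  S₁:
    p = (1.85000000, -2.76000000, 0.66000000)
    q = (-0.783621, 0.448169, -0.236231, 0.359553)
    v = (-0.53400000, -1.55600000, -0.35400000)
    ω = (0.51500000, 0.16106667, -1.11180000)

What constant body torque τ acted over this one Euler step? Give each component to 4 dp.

τ = (0.1200, -0.1700, 0.1800)

Δω = ω₁−ω₀ = (0.11500000, -0.13893333, 0.08820000)
precession coupling = (-0.0180, 0.0384, 0.0036)
I·α + gyro = (0.1200, -0.1700, 0.1800)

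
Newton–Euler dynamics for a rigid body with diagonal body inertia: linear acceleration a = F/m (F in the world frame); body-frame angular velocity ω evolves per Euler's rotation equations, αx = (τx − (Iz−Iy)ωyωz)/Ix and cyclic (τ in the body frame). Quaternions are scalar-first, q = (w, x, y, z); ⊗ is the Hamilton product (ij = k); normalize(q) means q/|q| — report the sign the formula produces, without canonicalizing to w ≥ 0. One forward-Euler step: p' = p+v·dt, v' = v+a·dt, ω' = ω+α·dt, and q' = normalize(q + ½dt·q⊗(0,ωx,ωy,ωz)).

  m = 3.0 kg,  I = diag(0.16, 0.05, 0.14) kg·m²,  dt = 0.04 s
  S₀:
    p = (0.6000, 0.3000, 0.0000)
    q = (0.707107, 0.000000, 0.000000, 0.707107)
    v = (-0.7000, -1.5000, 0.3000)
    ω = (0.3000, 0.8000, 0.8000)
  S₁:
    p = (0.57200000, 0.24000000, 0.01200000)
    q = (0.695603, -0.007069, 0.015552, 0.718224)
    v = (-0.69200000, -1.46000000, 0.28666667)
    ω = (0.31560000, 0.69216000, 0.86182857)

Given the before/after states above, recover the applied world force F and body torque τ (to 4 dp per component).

rate change Δω = (0.01560000, -0.10784000, 0.06182857)
precession coupling = (0.0576, 0.0048, -0.0264)
applied torque τ = (0.1200, -0.1300, 0.1900)
velocity change Δv = (0.00800000, 0.04000000, -0.01333333)
applied force F = (0.6000, 3.0000, -1.0000)

F = (0.6000, 3.0000, -1.0000)
τ = (0.1200, -0.1300, 0.1900)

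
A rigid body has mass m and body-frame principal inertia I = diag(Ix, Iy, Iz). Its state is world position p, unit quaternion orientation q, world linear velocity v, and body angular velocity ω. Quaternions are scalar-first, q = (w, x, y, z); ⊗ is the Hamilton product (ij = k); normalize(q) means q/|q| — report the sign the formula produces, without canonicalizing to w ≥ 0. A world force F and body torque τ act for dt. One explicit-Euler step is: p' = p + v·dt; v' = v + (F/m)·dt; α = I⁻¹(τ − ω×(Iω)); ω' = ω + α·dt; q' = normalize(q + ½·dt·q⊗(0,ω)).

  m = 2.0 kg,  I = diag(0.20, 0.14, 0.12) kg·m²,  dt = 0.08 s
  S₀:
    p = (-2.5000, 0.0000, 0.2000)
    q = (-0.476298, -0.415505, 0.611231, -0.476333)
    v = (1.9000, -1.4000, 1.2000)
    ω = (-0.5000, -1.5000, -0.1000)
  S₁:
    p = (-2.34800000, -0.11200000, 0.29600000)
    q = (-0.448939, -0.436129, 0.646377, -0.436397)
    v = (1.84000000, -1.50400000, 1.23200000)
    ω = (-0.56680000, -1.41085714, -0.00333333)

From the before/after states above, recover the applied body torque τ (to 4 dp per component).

ω₁ − ω₀ = (-0.06680000, 0.08914286, 0.09666667)
ω₀×(Iω₀) = (-0.0030, 0.0040, -0.0450)
applied torque τ = (-0.1700, 0.1600, 0.1000)

τ = (-0.1700, 0.1600, 0.1000)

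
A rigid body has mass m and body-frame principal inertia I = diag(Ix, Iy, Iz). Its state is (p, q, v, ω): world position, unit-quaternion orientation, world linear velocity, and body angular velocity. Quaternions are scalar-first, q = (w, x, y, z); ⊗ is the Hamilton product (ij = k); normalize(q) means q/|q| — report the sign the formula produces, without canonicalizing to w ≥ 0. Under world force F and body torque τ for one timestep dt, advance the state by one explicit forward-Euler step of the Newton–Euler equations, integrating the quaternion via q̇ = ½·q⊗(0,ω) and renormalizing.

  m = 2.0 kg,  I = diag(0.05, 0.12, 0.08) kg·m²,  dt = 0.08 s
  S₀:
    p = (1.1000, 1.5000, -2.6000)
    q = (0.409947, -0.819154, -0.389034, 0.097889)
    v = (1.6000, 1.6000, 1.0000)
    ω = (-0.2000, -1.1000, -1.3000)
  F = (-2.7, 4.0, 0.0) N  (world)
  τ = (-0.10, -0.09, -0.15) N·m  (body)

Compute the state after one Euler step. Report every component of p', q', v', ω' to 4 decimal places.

p' = (1.2280, 1.6280, -2.5200)
q' = (0.3904, -0.7960, -0.4494, 0.1092)
v' = (1.4920, 1.7600, 1.0000)
ω' = (-0.2685, -1.1548, -1.4654)

p' = p + v·dt = (1.2280, 1.6280, -2.5200)
v' = v + a·dt = (1.4920, 1.7600, 1.0000)
precession coupling ω×(Iω) = (-0.0572, -0.0078, 0.0154)
α = I⁻¹(τ − ω×Iω) = (-0.8560, -0.6850, -2.0675)
new body rate ω' = (-0.2685, -1.1548, -1.4654)
q⊗(0,ω) = (-0.4645125, 0.5314327, -1.5354197, 0.2903315)
q' = normalize(q + ½dt·q⊗(0,ω)) = (0.3904, -0.7960, -0.4494, 0.1092)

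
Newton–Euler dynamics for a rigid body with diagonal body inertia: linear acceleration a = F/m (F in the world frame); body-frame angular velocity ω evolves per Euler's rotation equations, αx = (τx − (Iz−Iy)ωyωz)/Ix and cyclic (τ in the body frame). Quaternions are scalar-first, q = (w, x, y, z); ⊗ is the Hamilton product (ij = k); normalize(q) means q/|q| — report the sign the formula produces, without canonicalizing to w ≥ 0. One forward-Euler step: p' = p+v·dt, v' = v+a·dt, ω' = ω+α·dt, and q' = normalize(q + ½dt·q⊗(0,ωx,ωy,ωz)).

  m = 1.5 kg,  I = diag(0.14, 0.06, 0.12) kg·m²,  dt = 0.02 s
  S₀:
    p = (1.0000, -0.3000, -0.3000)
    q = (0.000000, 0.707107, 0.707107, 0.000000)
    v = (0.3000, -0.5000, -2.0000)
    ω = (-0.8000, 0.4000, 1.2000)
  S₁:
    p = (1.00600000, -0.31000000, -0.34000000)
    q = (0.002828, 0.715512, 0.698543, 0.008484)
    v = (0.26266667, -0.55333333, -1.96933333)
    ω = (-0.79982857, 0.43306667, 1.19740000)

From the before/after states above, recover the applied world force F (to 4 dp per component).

F = (-2.8000, -4.0000, 2.3000)

v₁ − v₀ = (-0.03733333, -0.05333333, 0.03066667)
F = m·Δv/dt = (-2.8000, -4.0000, 2.3000)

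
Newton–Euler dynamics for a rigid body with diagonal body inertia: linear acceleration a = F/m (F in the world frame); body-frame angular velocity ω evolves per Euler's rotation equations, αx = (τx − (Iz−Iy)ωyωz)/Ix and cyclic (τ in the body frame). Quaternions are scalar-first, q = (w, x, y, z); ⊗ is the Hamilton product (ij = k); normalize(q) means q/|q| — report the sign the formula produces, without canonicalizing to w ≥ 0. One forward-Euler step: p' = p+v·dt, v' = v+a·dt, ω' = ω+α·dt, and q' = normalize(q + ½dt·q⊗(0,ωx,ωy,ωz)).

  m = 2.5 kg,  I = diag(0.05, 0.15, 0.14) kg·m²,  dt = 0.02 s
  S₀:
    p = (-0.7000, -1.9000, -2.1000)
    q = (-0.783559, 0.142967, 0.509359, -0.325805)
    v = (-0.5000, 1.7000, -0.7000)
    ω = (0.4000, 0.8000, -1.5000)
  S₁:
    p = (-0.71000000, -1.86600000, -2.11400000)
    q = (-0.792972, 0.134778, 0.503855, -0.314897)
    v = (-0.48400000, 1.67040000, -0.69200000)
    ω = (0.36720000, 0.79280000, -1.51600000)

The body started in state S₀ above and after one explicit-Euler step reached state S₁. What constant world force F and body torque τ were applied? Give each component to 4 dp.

v₁ − v₀ = (0.01600000, -0.02960000, 0.00800000)
applied force F = (2.0000, -3.7000, 1.0000)
Δω = ω₁−ω₀ = (-0.03280000, -0.00720000, -0.01600000)
gyro term ω₀×Iω₀ = (0.0120, 0.0540, 0.0320)
applied torque τ = (-0.0700, 0.0000, -0.0800)

F = (2.0000, -3.7000, 1.0000)
τ = (-0.0700, 0.0000, -0.0800)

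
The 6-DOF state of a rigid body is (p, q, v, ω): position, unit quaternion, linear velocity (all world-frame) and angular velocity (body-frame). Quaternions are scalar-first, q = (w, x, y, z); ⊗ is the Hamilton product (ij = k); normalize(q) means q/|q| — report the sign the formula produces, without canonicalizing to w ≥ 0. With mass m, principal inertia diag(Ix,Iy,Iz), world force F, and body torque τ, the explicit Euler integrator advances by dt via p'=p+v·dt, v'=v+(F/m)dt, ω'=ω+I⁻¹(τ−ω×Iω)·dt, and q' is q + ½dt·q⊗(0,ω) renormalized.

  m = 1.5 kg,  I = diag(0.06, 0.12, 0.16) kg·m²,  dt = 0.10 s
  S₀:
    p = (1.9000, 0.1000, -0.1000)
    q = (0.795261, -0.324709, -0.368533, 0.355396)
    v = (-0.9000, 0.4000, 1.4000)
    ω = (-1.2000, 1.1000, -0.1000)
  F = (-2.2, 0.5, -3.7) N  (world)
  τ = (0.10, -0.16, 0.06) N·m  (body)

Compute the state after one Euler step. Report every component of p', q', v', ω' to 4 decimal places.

p + v·dt = (1.8100, 0.1400, 0.0400)
v' = v + a·dt = (-1.0467, 0.4333, 1.1533)
gyro term ω×Iω = (-0.0044, -0.0120, -0.0792)
angular accel α = (1.7400, -1.2333, 0.8700)
ω' = ω + α·dt = (-1.0260, 0.9767, -0.0130)
q⊗(0,ω) = (0.0512751, -1.3083955, 0.4158410, -0.8789456)
q' = normalize(q + ½dt·q⊗(0,ω)) = (0.7952, -0.3888, -0.3466, 0.3104)

p' = (1.8100, 0.1400, 0.0400)
q' = (0.7952, -0.3888, -0.3466, 0.3104)
v' = (-1.0467, 0.4333, 1.1533)
ω' = (-1.0260, 0.9767, -0.0130)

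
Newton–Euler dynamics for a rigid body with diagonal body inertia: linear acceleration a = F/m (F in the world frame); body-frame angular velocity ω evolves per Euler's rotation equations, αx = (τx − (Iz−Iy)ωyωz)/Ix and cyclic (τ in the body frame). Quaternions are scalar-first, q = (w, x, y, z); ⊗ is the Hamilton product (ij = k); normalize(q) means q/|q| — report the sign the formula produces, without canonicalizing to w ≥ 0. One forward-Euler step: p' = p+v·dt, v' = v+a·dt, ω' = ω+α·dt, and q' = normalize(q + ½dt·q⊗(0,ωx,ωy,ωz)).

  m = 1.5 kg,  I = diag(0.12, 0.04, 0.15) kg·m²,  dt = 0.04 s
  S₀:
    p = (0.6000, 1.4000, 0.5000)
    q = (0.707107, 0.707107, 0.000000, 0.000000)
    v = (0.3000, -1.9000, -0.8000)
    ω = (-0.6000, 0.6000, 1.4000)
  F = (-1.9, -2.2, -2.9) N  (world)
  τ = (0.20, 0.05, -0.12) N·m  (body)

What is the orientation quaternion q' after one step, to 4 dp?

q' = (0.7152, 0.6982, -0.0113, 0.0283)

Hamilton product q⊗(0,ω) = (0.4242642, -0.4242642, -0.5656856, 1.4142140)
updated quaternion q' = (0.7152, 0.6982, -0.0113, 0.0283)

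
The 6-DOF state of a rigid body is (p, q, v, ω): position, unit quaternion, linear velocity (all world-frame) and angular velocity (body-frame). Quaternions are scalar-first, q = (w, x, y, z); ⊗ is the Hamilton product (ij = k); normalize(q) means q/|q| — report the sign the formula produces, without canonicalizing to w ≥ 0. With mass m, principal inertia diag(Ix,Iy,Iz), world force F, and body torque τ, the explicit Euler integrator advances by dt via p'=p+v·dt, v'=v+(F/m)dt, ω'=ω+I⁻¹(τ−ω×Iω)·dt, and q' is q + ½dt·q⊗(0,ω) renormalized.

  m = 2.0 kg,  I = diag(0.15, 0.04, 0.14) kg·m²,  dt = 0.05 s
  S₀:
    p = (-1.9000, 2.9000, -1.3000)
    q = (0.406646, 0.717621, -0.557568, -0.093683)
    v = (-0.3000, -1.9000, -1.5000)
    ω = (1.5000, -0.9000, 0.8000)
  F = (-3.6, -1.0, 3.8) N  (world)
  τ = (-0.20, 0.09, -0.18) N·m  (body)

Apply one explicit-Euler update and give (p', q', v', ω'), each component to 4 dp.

p' = (-1.9150, 2.8050, -1.3750)
q' = (0.3686, 0.7188, -0.5839, -0.0807)
v' = (-0.3900, -1.9250, -1.4050)
ω' = (1.4573, -0.8025, 0.6827)

linear accel F/m = (-1.8000, -0.5000, 1.9000)
p' = p + v·dt = (-1.9150, 2.8050, -1.3750)
v' = v + a·dt = (-0.3900, -1.9250, -1.4050)
ω×(Iω) gyroscopic = (-0.0720, 0.0120, 0.1485)
(τ − ω×Iω)/I = (-0.8533, 1.9500, -2.3464)
new body rate ω' = (1.4573, -0.8025, 0.6827)
Hamilton product q⊗(0,ω) = (-1.5032963, 0.0795999, -1.0806027, 0.5158099)
q + ½dt·q⊗(0,ω), renormalized = (0.3686, 0.7188, -0.5839, -0.0807)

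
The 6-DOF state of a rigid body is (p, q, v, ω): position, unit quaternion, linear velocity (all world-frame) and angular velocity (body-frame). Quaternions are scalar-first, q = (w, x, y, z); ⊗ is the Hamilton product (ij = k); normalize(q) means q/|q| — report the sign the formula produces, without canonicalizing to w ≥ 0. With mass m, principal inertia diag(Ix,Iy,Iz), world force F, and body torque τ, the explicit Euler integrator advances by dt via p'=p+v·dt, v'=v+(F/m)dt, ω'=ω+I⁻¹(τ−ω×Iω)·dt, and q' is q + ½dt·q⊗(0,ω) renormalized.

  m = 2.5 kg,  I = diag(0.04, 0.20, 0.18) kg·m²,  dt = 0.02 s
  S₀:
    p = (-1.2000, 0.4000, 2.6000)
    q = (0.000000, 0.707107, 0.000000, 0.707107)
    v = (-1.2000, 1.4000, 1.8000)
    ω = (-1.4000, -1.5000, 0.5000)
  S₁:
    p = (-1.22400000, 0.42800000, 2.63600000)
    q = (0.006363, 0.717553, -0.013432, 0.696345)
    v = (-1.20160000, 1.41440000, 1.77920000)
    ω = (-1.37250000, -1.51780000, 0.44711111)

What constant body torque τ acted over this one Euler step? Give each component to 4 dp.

τ = (0.0700, -0.0800, -0.1400)

rate change Δω = (0.02750000, -0.01780000, -0.05288889)
gyro term ω₀×Iω₀ = (0.0150, 0.0980, 0.3360)
τ = I·(Δω/dt) + ω₀×(Iω₀) = (0.0700, -0.0800, -0.1400)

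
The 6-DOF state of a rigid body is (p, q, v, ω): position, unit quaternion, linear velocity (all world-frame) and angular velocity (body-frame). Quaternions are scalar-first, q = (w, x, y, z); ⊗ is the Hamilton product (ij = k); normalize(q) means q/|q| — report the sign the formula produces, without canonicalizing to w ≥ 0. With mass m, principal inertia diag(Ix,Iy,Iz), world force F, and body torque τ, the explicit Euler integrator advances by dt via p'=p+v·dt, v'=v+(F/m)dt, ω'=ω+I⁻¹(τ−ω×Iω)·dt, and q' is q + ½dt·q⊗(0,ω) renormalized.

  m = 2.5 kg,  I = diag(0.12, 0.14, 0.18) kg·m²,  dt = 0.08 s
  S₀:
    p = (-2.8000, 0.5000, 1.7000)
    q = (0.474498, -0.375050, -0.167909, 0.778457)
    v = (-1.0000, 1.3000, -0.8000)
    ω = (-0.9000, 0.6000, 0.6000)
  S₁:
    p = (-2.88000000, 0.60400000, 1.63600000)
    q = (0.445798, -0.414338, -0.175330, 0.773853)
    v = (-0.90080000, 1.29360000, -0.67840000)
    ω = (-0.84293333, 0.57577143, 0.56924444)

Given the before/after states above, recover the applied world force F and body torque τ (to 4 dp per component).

rate change Δω = (0.05706667, -0.02422857, -0.03075556)
precession coupling = (0.0144, 0.0324, -0.0108)
applied torque τ = (0.1000, -0.0100, -0.0800)
velocity change Δv = (0.09920000, -0.00640000, 0.12160000)
F = m·Δv/dt = (3.1000, -0.2000, 3.8000)

F = (3.1000, -0.2000, 3.8000)
τ = (0.1000, -0.0100, -0.0800)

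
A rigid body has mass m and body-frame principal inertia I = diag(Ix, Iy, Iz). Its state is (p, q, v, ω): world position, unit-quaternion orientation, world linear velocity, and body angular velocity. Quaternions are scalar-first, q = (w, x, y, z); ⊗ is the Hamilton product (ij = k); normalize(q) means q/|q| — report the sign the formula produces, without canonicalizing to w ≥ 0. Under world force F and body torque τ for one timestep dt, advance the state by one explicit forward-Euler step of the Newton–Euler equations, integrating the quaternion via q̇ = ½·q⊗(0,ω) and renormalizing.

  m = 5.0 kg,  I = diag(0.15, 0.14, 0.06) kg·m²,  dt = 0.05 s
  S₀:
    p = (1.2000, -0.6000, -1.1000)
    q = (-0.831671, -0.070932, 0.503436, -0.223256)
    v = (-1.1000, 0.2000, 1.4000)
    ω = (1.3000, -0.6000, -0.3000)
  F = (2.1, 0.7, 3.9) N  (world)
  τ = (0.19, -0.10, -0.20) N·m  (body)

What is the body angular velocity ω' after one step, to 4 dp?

(τ − ω×Iω)/I = (1.3627, -0.4636, -3.4633)
ω' = ω + α·dt = (1.3681, -0.6232, -0.4732)

ω' = (1.3681, -0.6232, -0.4732)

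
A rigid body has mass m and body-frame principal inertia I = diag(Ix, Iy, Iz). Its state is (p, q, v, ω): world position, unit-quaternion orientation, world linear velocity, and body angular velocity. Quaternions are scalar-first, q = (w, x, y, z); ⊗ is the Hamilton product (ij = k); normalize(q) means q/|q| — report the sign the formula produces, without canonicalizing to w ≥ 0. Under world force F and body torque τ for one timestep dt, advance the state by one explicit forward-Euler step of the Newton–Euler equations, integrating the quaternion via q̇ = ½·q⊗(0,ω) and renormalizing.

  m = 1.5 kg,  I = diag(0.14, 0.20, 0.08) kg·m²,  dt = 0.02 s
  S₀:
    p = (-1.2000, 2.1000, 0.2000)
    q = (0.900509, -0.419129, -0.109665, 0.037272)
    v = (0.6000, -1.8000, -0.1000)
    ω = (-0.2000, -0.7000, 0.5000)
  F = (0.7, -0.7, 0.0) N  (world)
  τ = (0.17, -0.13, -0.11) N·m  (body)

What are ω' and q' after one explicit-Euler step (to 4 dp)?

ω' = (-0.1817, -0.7124, 0.4704)
q' = (0.8987, -0.4212, -0.1139, 0.0445)

ω×(Iω) gyroscopic = (0.0420, -0.0060, 0.0084)
(τ − ω×Iω)/I = (0.9143, -0.6200, -1.4800)
ω' = ω + α·dt = (-0.1817, -0.7124, 0.4704)
q⊗(0,ω) = (-0.1792273, -0.2088439, -0.4282462, 0.7217118)
q' = normalize(q + ½dt·q⊗(0,ω)) = (0.8987, -0.4212, -0.1139, 0.0445)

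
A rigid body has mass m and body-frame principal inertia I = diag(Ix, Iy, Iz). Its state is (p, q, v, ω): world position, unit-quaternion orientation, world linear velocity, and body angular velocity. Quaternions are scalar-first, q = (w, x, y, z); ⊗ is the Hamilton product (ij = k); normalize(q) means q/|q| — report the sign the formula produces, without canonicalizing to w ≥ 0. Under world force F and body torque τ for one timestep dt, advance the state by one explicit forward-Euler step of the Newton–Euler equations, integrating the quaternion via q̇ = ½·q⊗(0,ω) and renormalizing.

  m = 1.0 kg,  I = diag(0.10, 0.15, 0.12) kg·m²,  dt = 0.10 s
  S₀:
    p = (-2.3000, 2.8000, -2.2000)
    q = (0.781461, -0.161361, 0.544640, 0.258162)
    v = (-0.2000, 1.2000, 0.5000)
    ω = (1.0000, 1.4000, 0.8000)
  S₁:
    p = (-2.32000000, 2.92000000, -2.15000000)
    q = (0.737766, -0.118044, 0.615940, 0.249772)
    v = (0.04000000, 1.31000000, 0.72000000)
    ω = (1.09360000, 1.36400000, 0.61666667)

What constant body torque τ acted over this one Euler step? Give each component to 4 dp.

Δω = ω₁−ω₀ = (0.09360000, -0.03600000, -0.18333333)
applied torque τ = (0.0600, -0.0700, -0.1500)

τ = (0.0600, -0.0700, -0.1500)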